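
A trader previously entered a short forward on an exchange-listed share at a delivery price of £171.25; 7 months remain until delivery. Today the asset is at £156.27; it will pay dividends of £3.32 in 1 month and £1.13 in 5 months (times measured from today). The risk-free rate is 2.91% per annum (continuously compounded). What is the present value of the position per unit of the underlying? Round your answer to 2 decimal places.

£16.53

PV(remaining dividends) I = 3.32·e^(−0.0291·1/12) + 1.13·e^(−0.0291·5/12) = 4.4283
Current forward F = (S − I)·e^(rT) = (156.27 − 4.4283)·e^(0.0291·7/12) = 151.8417 × 1.017120 = 154.4412
Value (long) = (F − K)·e^(−rT) = (154.4412 − 171.25) × 0.983168 = -16.5259
Short position value = −(long value) = £16.53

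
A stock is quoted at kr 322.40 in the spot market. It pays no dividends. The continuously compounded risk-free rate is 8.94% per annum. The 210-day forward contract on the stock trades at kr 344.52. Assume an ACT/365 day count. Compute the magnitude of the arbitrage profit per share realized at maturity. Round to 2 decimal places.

kr 5.10 per share

Fair forward: F* = S·e^(carry·T), with carry = r = 0.0894
F* = 322.40 · e^(0.0894 × 210/365) = 322.40 · e^0.051436 = 322.40 × 1.052782 = kr 339.4169
Market kr 344.52 > fair kr 339.4169: forward overpriced → cash-and-carry (buy spot, short the forward).
At maturity, profit = |F_mkt − F*| = |344.52 − 339.4169| = kr 5.10 per share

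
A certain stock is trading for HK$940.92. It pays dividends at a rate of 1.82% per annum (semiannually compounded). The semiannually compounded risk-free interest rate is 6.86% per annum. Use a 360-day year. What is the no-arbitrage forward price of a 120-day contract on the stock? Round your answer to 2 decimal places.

HK$956.52

F = S · (1+r/2)^(2T) / (1+q/2)^(2T)
= 940.92 × 1.022738 / 1.006058 = 940.92 × 1.016580
F = HK$956.52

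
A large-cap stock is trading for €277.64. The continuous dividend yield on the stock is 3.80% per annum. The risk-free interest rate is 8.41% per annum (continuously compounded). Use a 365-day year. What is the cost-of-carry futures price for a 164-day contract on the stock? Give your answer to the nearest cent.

F = S·e^((r − q)T) = 277.64 · e^((0.0841 − 0.0380) × 164/365)
= 277.64 · e^0.020713 = 277.64 × 1.020929
F = €283.45

€283.45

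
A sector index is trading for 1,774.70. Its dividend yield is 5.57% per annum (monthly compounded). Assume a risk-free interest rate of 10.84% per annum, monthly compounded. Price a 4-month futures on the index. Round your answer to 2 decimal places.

F = S · (1+r/12)^(12T) / (1+q/12)^(12T)
= 1774.70 × 1.03662590 / 1.01869634 = 1774.70 × 1.01760050
F = 1,805.94

1,805.94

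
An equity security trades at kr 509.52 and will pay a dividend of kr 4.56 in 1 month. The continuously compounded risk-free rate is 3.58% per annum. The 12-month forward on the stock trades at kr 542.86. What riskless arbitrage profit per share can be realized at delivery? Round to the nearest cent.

kr 19.48 per share

PV(dividends) I = 4.56·e^(−0.0358·1/12) = 4.5464
Fair forward F* = (S − I)·e^(rT) = (509.52 − 4.5464)·e^0.035800 = 504.9736 × 1.036449 = 523.3794
Market kr 542.86 > fair 523.3794: forward overpriced → cash-and-carry (borrow at r, buy the stock and collect the dividends, short the forward).
Profit at T = |F_mkt − F*| = |542.86 − 523.3794| = kr 19.48 per share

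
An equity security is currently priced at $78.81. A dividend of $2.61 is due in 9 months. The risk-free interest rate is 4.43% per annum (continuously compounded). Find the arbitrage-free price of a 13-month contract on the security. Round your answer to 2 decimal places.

PV(dividends) I = 2.61·e^(−0.0443·9/12)
I = 2.5247
F = (S − I)·e^(rT) = (78.81 − 2.5247) · e^(0.0443·13/12)
= 76.2853 · e^0.047992 = 76.2853 × 1.049162 = $80.04

$80.04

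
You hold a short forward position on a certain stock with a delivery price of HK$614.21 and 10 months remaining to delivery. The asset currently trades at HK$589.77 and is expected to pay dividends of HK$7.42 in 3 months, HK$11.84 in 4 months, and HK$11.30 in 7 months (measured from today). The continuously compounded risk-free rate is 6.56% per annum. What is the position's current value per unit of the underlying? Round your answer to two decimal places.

HK$21.52

PV(remaining dividends) I = 7.42·e^(−0.0656·3/12) + 11.84·e^(−0.0656·4/12) + 11.30·e^(−0.0656·7/12) = 29.7590
Current forward F = (S − I)·e^(rT) = (589.77 − 29.7590)·e^(0.0656·10/12) = 560.0110 × 1.056188 = 591.4769
Value (long) = (F − K)·e^(−rT) = (591.4769 − 614.21) × 0.946801 = -21.5237
Short position value = −(long value) = HK$21.52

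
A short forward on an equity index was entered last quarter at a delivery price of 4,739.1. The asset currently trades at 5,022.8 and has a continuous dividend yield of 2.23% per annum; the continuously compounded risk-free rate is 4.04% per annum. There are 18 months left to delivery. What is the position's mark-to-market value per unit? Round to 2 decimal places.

Current fair forward for the remaining 18 months: F = S·e^((r − q)·T), (r − q) = 0.0404 − 0.0223 = 0.0181
F = 5022.8 · e^(0.0181 × 18/12) = 5022.8 × 1.02752192 = 5161.0371
Value of long forward = (F − K)·e^(−rT) = (5161.0371 − 4739.1) · e^(−0.0404·18/12)
= 421.9371 × 0.94119964 = 397.13
Short position value = −(long value) = -397.13

-397.13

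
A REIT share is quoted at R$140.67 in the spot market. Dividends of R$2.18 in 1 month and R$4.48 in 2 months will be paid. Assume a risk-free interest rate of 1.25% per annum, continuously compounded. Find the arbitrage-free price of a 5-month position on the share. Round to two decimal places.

PV(dividends) I = 2.18·e^(−0.0125·1/12) + 4.48·e^(−0.0125·2/12)
I = 2.1777 + 4.4707 = 6.6484
F = (S − I)·e^(rT) = (140.67 − 6.6484) · e^(0.0125·5/12)
= 134.0216 · e^0.005208 = 134.0216 × 1.005222 = R$134.72

R$134.72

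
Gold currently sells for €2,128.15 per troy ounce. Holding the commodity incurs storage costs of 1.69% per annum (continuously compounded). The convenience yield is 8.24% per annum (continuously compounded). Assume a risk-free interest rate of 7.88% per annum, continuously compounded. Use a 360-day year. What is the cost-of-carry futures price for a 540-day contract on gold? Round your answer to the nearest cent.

€2,171.03 per troy ounce

Net carry = r + u − y = 0.0788 + 0.0169 − 0.0824 = 0.0133
F = S·e^((r+u−y)T) = 2128.15 · e^(0.0133 × 540/360) = 2128.15 · e^0.01995000
= 2128.15 × 1.02015033 = €2,171.03 per troy ounce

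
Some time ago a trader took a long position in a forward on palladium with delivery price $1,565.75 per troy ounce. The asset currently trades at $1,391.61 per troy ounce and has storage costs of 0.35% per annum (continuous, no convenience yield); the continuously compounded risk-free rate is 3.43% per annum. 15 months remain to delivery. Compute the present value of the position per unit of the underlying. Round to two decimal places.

Current fair forward for the remaining 15 months: F = S·e^((r + u)·T), (r + u) = 0.0343 + 0.0035 = 0.0378
F = 1391.61 · e^(0.0378 × 15/12) = 1391.61 × 1.04838407 = 1458.9418
Value of long forward = (F − K)·e^(−rT) = (1458.9418 − 1565.75) · e^(−0.0343·15/12)
= -106.8082 × 0.95803114 = -102.33

-$102.33 per troy ounce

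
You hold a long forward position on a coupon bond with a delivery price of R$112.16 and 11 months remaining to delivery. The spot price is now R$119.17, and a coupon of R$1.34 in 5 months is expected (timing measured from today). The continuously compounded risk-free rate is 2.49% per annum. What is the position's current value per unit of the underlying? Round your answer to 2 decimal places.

R$8.21

PV(remaining coupons) I = 1.34·e^(−0.0249·5/12) = 1.3262
Current forward F = (S − I)·e^(rT) = (119.17 − 1.3262)·e^(0.0249·11/12) = 117.8438 × 1.023087 = 120.5645
Value (long) = (F − K)·e^(−rT) = (120.5645 − 112.16) × 0.977434 = 8.2148
Value = R$8.21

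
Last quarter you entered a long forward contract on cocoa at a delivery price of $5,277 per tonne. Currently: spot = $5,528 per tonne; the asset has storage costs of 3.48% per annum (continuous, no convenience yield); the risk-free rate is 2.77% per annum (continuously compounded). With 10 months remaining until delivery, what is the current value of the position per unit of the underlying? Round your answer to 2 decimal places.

Current fair forward for the remaining 10 months: F = S·e^((r + u)·T), (r + u) = 0.0277 + 0.0348 = 0.0625
F = 5528 · e^(0.0625 × 10/12) = 5528 × 1.05346353 = 5823.5464
Value of long forward = (F − K)·e^(−rT) = (5823.5464 − 5277) · e^(−0.0277·10/12)
= 546.5464 × 0.97718105 = 534.07

$534.07 per tonne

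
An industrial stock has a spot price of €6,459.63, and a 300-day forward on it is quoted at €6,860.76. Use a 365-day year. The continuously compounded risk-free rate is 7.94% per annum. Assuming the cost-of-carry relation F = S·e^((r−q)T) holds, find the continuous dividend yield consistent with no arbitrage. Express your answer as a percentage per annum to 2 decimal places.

0.61%

From F = S·e^((r−q)T): (r − q) = ln(F/S)/T
ln(6860.76/6459.63) = ln(1.062098) = 0.060246
(r − q) = 0.060246 / (300/365) = 0.073299
q = r − ln(F/S)/T = 0.0794 − 0.073299 = 0.006101
q = 0.61%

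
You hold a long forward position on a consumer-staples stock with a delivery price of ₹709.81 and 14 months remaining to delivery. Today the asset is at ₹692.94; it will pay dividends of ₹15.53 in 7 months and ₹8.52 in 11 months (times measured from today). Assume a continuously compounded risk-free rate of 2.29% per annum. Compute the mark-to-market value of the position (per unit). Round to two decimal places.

-₹21.82

PV(remaining dividends) I = 15.53·e^(−0.0229·7/12) + 8.52·e^(−0.0229·11/12) = 23.6669
Current forward F = (S − I)·e^(rT) = (692.94 − 23.6669)·e^(0.0229·14/12) = 669.2731 × 1.027077 = 687.3950
Value (long) = (F − K)·e^(−rT) = (687.3950 − 709.81) × 0.973637 = -21.8241
Value = -₹21.82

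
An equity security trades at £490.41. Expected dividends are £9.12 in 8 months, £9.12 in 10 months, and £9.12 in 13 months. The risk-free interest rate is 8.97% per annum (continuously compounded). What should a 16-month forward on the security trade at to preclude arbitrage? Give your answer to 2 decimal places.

£524.17

PV(dividends) I = 9.12·e^(−0.0897·8/12) + 9.12·e^(−0.0897·10/12) + 9.12·e^(−0.0897·13/12)
I = 8.5906 + 8.4631 + 8.2755 = 25.3292
F = (S − I)·e^(rT) = (490.41 − 25.3292) · e^(0.0897·16/12)
= 465.0808 · e^0.119600 = 465.0808 × 1.127046 = £524.17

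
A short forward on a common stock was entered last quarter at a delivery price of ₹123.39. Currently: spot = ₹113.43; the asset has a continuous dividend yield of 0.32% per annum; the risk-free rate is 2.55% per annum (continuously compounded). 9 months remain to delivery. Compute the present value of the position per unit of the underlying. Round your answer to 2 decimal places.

Current fair forward for the remaining 9 months: F = S·e^((r − q)·T), (r − q) = 0.0255 − 0.0032 = 0.0223
F = 113.43 · e^(0.0223 × 9/12) = 113.43 × 1.016866 = 115.3431
Value of long forward = (F − K)·e^(−rT) = (115.3431 − 123.39) · e^(−0.0255·9/12)
= -8.0469 × 0.981057 = -7.89
Short position value = −(long value) = ₹7.89

₹7.89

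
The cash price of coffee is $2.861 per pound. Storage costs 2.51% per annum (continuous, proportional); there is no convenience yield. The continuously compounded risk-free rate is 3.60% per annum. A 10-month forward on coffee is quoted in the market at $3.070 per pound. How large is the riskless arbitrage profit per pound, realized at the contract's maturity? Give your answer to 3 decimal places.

Fair forward: F* = S·e^(carry·T), with carry = (r + u) = 0.0360 + 0.0251 = 0.0611
F* = 2.861 · e^(0.0611 × 10/12) = 2.861 · e^0.050917 = 2.861 × 1.052236 = $3.0104
Market $3.070 > fair $3.0104: forward overpriced → cash-and-carry (buy spot, short the forward).
At maturity, profit = |F_mkt − F*| = |3.070 − 3.0104| = $0.060 per pound

$0.060 per pound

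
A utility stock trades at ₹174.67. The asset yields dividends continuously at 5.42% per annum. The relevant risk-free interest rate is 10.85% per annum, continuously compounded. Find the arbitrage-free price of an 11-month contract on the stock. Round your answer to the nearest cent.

F = S·e^((r − q)T) = 174.67 · e^((0.1085 − 0.0542) × 11/12)
= 174.67 · e^0.049775 = 174.67 × 1.051035
F = ₹183.58

₹183.58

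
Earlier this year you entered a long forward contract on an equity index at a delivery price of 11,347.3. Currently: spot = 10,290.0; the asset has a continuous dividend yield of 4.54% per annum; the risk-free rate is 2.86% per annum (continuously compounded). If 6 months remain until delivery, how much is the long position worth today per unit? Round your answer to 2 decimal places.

Current fair forward for the remaining 6 months: F = S·e^((r − q)·T), (r − q) = 0.0286 − 0.0454 = -0.0168
F = 10290.0 · e^(-0.0168 × 6/12) = 10290.0 × 0.99163518 = 10203.9260
Value of long forward = (F − K)·e^(−rT) = (10203.9260 − 11347.3) · e^(−0.0286·6/12)
= -1143.3740 × 0.98580176 = -1127.14

-1127.14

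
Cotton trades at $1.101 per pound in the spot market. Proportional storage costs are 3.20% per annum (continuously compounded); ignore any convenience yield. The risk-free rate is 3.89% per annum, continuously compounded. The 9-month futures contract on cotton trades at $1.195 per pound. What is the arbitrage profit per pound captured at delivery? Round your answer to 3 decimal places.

Fair futures: F* = S·e^(carry·T), with carry = (r + u) = 0.0389 + 0.0320 = 0.0709
F* = 1.101 · e^(0.0709 × 9/12) = 1.101 · e^0.053175 = 1.101 × 1.054614 = $1.1611
Market $1.195 > fair $1.1611: forward overpriced → cash-and-carry (buy spot, short the forward).
At maturity, profit = |F_mkt − F*| = |1.195 − 1.1611| = $0.034 per pound

$0.034 per pound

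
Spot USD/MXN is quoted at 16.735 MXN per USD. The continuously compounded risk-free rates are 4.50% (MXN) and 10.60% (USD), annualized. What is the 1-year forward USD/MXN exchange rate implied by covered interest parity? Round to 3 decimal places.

F = S·e^((r_MXN − r_USD)T) = 16.735 · e^((0.0450 − 0.1060) × 1)
= 16.735 · e^-0.061000 = 16.735 × 0.940823
F = 15.745 MXN per USD

15.745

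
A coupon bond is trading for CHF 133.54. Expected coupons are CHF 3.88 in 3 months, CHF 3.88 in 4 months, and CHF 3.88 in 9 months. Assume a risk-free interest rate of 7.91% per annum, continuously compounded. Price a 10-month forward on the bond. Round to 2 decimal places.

CHF 130.63

PV(coupons) I = 3.88·e^(−0.0791·3/12) + 3.88·e^(−0.0791·4/12) + 3.88·e^(−0.0791·9/12)
I = 3.8040 + 3.7790 + 3.6565 = 11.2395
F = (S − I)·e^(rT) = (133.54 − 11.2395) · e^(0.0791·10/12)
= 122.3005 · e^0.065917 = 122.3005 × 1.068138 = CHF 130.63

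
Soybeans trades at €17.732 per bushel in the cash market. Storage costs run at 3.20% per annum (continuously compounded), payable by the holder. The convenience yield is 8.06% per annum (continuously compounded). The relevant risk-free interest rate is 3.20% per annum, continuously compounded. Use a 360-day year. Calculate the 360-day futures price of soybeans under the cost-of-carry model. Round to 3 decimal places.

Net carry = r + u − y = 0.0320 + 0.0320 − 0.0806 = -0.0166
F = S·e^((r+u−y)T) = 17.732 · e^(-0.0166 × 360/360) = 17.732 · e^-0.016600
= 17.732 × 0.983537 = €17.440 per bushel

€17.440 per bushel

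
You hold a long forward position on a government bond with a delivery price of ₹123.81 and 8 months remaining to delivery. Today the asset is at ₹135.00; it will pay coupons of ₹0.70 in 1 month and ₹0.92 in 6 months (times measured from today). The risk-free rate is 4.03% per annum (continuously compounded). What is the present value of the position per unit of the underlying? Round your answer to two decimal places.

₹12.87

PV(remaining coupons) I = 0.70·e^(−0.0403·1/12) + 0.92·e^(−0.0403·6/12) = 1.5993
Current forward F = (S − I)·e^(rT) = (135.00 − 1.5993)·e^(0.0403·8/12) = 133.4007 × 1.027231 = 137.0333
Value (long) = (F − K)·e^(−rT) = (137.0333 − 123.81) × 0.973491 = 12.8728
Value = ₹12.87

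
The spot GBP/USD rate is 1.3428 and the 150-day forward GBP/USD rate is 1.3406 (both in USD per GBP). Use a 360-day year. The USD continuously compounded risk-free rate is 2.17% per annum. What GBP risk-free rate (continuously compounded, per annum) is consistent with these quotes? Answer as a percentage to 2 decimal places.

2.56%

F = S·e^((r_USD − r_GBP)T) ⇒ r_GBP = r_USD − ln(F/S)/T
ln(1.3406/1.3428) = -0.001640; /(150/360) = -0.003936
r_GBP = 0.0217 + 0.003936 = 0.025636
r_GBP = 2.56%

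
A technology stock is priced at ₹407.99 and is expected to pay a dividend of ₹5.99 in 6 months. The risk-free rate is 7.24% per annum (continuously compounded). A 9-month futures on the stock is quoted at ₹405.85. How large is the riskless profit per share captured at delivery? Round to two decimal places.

PV(dividends) I = 5.99·e^(−0.0724·6/12) = 5.7770
Fair futures F* = (S − I)·e^(rT) = (407.99 − 5.7770)·e^0.054300 = 402.2130 × 1.055801 = 424.6569
Market ₹405.85 < fair 424.6569: forward underpriced → reverse cash-and-carry (short the stock, invest proceeds at r, pay the dividends, go long the forward).
Profit at T = |F_mkt − F*| = |405.85 − 424.6569| = ₹18.81 per share

₹18.81 per share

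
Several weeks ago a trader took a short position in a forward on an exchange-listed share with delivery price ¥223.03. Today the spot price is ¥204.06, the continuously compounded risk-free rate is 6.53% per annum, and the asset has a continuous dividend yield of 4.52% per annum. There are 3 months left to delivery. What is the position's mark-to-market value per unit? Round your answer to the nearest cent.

Current fair forward for the remaining 3 months: F = S·e^((r − q)·T), (r − q) = 0.0653 − 0.0452 = 0.0201
F = 204.06 · e^(0.0201 × 3/12) = 204.06 × 1.005038 = 205.0881
Value of long forward = (F − K)·e^(−rT) = (205.0881 − 223.03) · e^(−0.0653·3/12)
= -17.9419 × 0.983808 = -17.65
Short position value = −(long value) = ¥17.65

¥17.65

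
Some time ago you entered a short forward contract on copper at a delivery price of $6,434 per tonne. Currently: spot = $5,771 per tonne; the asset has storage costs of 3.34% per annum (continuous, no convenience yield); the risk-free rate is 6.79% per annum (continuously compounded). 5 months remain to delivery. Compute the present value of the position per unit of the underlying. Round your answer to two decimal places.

Current fair forward for the remaining 5 months: F = S·e^((r + u)·T), (r + u) = 0.0679 + 0.0334 = 0.1013
F = 5771 · e^(0.1013 × 5/12) = 5771 × 1.04311177 = 6019.7980
Value of long forward = (F − K)·e^(−rT) = (6019.7980 − 6434) · e^(−0.0679·5/12)
= -414.2020 × 0.97210479 = -402.65
Short position value = −(long value) = $402.65

$402.65 per tonne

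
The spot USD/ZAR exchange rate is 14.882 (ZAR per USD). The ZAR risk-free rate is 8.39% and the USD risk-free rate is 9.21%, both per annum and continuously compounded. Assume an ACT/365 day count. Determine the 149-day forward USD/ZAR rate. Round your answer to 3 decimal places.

F = S·e^((r_ZAR − r_USD)T) = 14.882 · e^((0.0839 − 0.0921) × 149/365)
= 14.882 · e^-0.003347 = 14.882 × 0.996659
F = 14.832 ZAR per USD

14.832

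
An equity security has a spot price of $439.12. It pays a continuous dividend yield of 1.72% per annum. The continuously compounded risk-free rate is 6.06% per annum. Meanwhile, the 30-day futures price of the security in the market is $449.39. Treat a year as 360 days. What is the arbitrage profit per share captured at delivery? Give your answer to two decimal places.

$8.68 per share

Fair futures: F* = S·e^(carry·T), with carry = (r − q) = 0.0606 − 0.0172 = 0.0434
F* = 439.12 · e^(0.0434 × 30/360) = 439.12 · e^0.003617 = 439.12 × 1.003624 = $440.7114
Market $449.39 > fair $440.7114: forward overpriced → cash-and-carry (buy spot, short the forward).
At maturity, profit = |F_mkt − F*| = |449.39 − 440.7114| = $8.68 per share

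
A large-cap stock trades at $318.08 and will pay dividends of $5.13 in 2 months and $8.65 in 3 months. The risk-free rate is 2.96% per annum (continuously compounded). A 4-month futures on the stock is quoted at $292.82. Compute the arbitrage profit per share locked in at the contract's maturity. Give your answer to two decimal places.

PV(dividends) I = 5.13·e^(−0.0296·2/12) + 8.65·e^(−0.0296·3/12) = 13.6910
Fair futures F* = (S − I)·e^(rT) = (318.08 − 13.6910)·e^0.009867 = 304.3890 × 1.009916 = 307.4073
Market $292.82 < fair 307.4073: forward underpriced → reverse cash-and-carry (short the stock, invest proceeds at r, pay the dividends, go long the forward).
Profit at T = |F_mkt − F*| = |292.82 − 307.4073| = $14.59 per share

$14.59 per share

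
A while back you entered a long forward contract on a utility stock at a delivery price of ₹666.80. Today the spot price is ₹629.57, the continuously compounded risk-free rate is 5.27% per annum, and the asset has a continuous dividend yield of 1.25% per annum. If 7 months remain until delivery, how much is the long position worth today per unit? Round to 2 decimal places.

-₹21.62

Current fair forward for the remaining 7 months: F = S·e^((r − q)·T), (r − q) = 0.0527 − 0.0125 = 0.0402
F = 629.57 · e^(0.0402 × 7/12) = 629.57 × 1.023727 = 644.5078
Value of long forward = (F − K)·e^(−rT) = (644.5078 − 666.80) · e^(−0.0527·7/12)
= -22.2922 × 0.969726 = -21.62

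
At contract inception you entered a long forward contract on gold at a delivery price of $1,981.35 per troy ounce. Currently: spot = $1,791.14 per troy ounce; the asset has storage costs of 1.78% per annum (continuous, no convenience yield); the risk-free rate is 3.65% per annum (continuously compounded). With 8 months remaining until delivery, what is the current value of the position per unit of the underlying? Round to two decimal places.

Current fair forward for the remaining 8 months: F = S·e^((r + u)·T), (r + u) = 0.0365 + 0.0178 = 0.0543
F = 1791.14 · e^(0.0543 × 8/12) = 1791.14 × 1.03686320 = 1857.1672
Value of long forward = (F − K)·e^(−rT) = (1857.1672 − 1981.35) · e^(−0.0365·8/12)
= -124.1828 × 0.97596034 = -121.20

-$121.20 per troy ounce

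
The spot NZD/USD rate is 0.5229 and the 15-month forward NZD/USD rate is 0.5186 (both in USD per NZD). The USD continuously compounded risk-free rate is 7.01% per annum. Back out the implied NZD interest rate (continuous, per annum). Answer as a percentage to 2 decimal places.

7.67%

F = S·e^((r_USD − r_NZD)T) ⇒ r_NZD = r_USD − ln(F/S)/T
ln(0.5186/0.5229) = -0.008257; /(15/12) = -0.006606
r_NZD = 0.0701 + 0.006606 = 0.076706
r_NZD = 7.67%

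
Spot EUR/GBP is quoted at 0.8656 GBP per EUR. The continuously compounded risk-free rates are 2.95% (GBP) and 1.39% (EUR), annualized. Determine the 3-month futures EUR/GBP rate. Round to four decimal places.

F = S·e^((r_GBP − r_EUR)T) = 0.8656 · e^((0.0295 − 0.0139) × 3/12)
= 0.8656 · e^0.003900 = 0.8656 × 1.003908
F = 0.8690 GBP per EUR

0.8690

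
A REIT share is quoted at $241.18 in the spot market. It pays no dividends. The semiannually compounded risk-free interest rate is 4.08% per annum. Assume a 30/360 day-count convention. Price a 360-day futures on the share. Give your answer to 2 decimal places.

$251.12

F = S · (1+r/2)^(2T)
= 241.18 × 1.041216
F = $251.12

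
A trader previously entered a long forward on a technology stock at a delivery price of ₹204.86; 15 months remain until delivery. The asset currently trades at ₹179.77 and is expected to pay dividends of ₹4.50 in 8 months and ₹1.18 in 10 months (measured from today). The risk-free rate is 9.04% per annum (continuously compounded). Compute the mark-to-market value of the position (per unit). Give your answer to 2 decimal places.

-₹8.53

PV(remaining dividends) I = 4.50·e^(−0.0904·8/12) + 1.18·e^(−0.0904·10/12) = 5.3312
Current forward F = (S − I)·e^(rT) = (179.77 − 5.3312)·e^(0.0904·15/12) = 174.4388 × 1.119632 = 195.3073
Value (long) = (F − K)·e^(−rT) = (195.3073 − 204.86) × 0.893151 = -8.5320
Value = -₹8.53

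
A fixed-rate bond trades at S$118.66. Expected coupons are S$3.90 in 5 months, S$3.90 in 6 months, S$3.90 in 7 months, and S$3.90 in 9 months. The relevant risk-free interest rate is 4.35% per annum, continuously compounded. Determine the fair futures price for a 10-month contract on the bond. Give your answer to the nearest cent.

S$107.26

PV(coupons) I = 3.90·e^(−0.0435·5/12) + 3.90·e^(−0.0435·6/12) + 3.90·e^(−0.0435·7/12) + 3.90·e^(−0.0435·9/12)
I = 3.8299 + 3.8161 + 3.8023 + 3.7748 = 15.2231
F = (S − I)·e^(rT) = (118.66 − 15.2231) · e^(0.0435·10/12)
= 103.4369 · e^0.036250 = 103.4369 × 1.036915 = S$107.26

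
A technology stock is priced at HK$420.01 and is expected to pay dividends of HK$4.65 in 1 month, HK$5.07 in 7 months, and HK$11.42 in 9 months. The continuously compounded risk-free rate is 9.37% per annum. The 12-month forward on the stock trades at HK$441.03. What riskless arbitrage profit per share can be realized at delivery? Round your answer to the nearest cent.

PV(dividends) I = 4.65·e^(−0.0937·1/12) + 5.07·e^(−0.0937·7/12) + 11.42·e^(−0.0937·9/12) = 20.0592
Fair forward F* = (S − I)·e^(rT) = (420.01 − 20.0592)·e^0.093700 = 399.9508 × 1.098230 = 439.2380
Market HK$441.03 > fair 439.2380: forward overpriced → cash-and-carry (borrow at r, buy the stock and collect the dividends, short the forward).
Profit at T = |F_mkt − F*| = |441.03 − 439.2380| = HK$1.79 per share

HK$1.79 per share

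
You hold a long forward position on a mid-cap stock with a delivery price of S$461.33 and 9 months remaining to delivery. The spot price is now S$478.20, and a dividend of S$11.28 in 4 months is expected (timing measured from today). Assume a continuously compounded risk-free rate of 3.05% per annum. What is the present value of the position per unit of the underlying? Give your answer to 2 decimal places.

S$16.14

PV(remaining dividends) I = 11.28·e^(−0.0305·4/12) = 11.1659
Current forward F = (S − I)·e^(rT) = (478.20 − 11.1659)·e^(0.0305·9/12) = 467.0341 × 1.023139 = 477.8408
Value (long) = (F − K)·e^(−rT) = (477.8408 − 461.33) × 0.977385 = 16.1374
Value = S$16.14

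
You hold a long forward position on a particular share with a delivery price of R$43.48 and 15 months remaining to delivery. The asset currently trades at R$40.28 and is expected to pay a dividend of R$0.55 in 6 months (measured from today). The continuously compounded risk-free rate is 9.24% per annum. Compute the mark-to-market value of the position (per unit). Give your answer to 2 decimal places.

PV(remaining dividends) I = 0.55·e^(−0.0924·6/12) = 0.5252
Current forward F = (S − I)·e^(rT) = (40.28 − 0.5252)·e^(0.0924·15/12) = 39.7548 × 1.122435 = 44.6222
Value (long) = (F − K)·e^(−rT) = (44.6222 − 43.48) × 0.890921 = 1.0176
Value = R$1.02

R$1.02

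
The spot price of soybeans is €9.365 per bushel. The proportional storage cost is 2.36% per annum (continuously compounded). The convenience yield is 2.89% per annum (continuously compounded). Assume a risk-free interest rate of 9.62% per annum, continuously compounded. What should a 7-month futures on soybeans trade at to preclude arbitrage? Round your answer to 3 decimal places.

€9.875 per bushel

Net carry = r + u − y = 0.0962 + 0.0236 − 0.0289 = 0.0909
F = S·e^((r+u−y)T) = 9.365 · e^(0.0909 × 7/12) = 9.365 · e^0.053025
= 9.365 × 1.054456 = €9.875 per bushel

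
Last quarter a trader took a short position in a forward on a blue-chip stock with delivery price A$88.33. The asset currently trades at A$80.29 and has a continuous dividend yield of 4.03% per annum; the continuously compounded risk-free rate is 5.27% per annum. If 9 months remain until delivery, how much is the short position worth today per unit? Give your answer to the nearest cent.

A$7.01

Current fair forward for the remaining 9 months: F = S·e^((r − q)·T), (r − q) = 0.0527 − 0.0403 = 0.0124
F = 80.29 · e^(0.0124 × 9/12) = 80.29 × 1.009343 = 81.0401
Value of long forward = (F − K)·e^(−rT) = (81.0401 − 88.33) · e^(−0.0527·9/12)
= -7.2899 × 0.961246 = -7.01
Short position value = −(long value) = A$7.01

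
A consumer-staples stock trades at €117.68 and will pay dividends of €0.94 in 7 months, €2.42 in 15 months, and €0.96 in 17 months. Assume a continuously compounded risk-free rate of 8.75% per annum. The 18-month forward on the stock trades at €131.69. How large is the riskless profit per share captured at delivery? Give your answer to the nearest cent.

PV(dividends) I = 0.94·e^(−0.0875·7/12) + 2.42·e^(−0.0875·15/12) + 0.96·e^(−0.0875·17/12) = 3.9106
Fair forward F* = (S − I)·e^(rT) = (117.68 − 3.9106)·e^0.131250 = 113.7694 × 1.140253 = 129.7259
Market €131.69 > fair 129.7259: forward overpriced → cash-and-carry (borrow at r, buy the stock and collect the dividends, short the forward).
Profit at T = |F_mkt − F*| = |131.69 − 129.7259| = €1.96 per share

€1.96 per share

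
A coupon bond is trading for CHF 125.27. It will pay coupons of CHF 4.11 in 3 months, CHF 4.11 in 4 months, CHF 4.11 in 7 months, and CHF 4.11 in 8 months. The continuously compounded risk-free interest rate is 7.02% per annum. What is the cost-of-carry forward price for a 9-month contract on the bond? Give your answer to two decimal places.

CHF 115.26

PV(coupons) I = 4.11·e^(−0.0702·3/12) + 4.11·e^(−0.0702·4/12) + 4.11·e^(−0.0702·7/12) + 4.11·e^(−0.0702·8/12)
I = 4.0385 + 4.0149 + 3.9451 + 3.9221 = 15.9206
F = (S − I)·e^(rT) = (125.27 − 15.9206) · e^(0.0702·9/12)
= 109.3494 · e^0.052650 = 109.3494 × 1.054061 = CHF 115.26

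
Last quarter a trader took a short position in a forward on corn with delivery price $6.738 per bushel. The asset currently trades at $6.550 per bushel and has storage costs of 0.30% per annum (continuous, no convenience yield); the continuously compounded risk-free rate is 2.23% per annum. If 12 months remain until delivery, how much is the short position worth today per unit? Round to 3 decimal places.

$0.020 per bushel

Current fair forward for the remaining 12 months: F = S·e^((r + u)·T), (r + u) = 0.0223 + 0.0030 = 0.0253
F = 6.550 · e^(0.0253 × 12/12) = 6.550 × 1.025623 = 6.7178
Value of long forward = (F − K)·e^(−rT) = (6.7178 − 6.738) · e^(−0.0223·12/12)
= -0.0202 × 0.977947 = -0.020
Short position value = −(long value) = $0.020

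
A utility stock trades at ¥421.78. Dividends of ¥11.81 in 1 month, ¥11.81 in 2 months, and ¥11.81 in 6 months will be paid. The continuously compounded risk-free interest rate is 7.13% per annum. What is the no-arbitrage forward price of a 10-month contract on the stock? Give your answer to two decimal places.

¥410.66

PV(dividends) I = 11.81·e^(−0.0713·1/12) + 11.81·e^(−0.0713·2/12) + 11.81·e^(−0.0713·6/12)
I = 11.7400 + 11.6705 + 11.3964 = 34.8069
F = (S − I)·e^(rT) = (421.78 − 34.8069) · e^(0.0713·10/12)
= 386.9731 · e^0.059417 = 386.9731 × 1.061218 = ¥410.66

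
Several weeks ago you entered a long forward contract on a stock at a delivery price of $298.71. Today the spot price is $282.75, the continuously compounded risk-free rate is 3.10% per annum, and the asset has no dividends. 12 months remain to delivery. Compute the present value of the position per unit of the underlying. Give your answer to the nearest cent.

-$6.84

Current fair forward for the remaining 12 months: F = S·e^(r·T), r = 0.0310
F = 282.75 · e^(0.0310 × 12/12) = 282.75 × 1.031486 = 291.6527
Value of long forward = (F − K)·e^(−rT) = (291.6527 − 298.71) · e^(−0.0310·12/12)
= -7.0573 × 0.969476 = -6.84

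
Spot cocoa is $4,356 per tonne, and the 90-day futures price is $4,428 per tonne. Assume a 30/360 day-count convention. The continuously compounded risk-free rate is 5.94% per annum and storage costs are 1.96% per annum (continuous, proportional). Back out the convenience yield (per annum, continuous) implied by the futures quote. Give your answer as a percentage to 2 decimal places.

1.34%

F = S·e^((r+u−y)T) ⇒ (r+u−y) = ln(F/S)/T
ln(4428/4356) = 0.016394; /T ⇒ 0.065576
y = r + u − ln(F/S)/T = 0.0594 + 0.0196 − 0.065576 = 0.013424
y = 1.34%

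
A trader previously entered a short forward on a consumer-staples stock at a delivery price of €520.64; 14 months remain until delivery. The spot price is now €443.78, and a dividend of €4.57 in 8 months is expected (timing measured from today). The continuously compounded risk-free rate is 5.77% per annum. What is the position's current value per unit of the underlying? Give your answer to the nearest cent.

€47.36

PV(remaining dividends) I = 4.57·e^(−0.0577·8/12) = 4.3975
Current forward F = (S − I)·e^(rT) = (443.78 − 4.3975)·e^(0.0577·14/12) = 439.3825 × 1.069634 = 469.9785
Value (long) = (F − K)·e^(−rT) = (469.9785 − 520.64) × 0.934899 = -47.3634
Short position value = −(long value) = €47.36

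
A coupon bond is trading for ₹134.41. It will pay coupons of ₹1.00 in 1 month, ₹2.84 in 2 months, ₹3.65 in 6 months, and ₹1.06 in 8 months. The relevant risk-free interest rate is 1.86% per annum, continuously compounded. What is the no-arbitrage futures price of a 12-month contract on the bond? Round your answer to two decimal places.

₹128.28

PV(coupons) I = 1.00·e^(−0.0186·1/12) + 2.84·e^(−0.0186·2/12) + 3.65·e^(−0.0186·6/12) + 1.06·e^(−0.0186·8/12)
I = 0.9985 + 2.8312 + 3.6162 + 1.0469 = 8.4928
F = (S − I)·e^(rT) = (134.41 − 8.4928) · e^(0.0186·12/12)
= 125.9172 · e^0.018600 = 125.9172 × 1.018774 = ₹128.28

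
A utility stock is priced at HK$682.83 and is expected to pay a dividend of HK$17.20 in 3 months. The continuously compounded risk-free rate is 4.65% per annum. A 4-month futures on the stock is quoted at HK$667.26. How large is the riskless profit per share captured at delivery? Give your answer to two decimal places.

PV(dividends) I = 17.20·e^(−0.0465·3/12) = 17.0012
Fair futures F* = (S − I)·e^(rT) = (682.83 − 17.0012)·e^0.015500 = 665.8288 × 1.015621 = 676.2297
Market HK$667.26 < fair 676.2297: forward underpriced → reverse cash-and-carry (short the stock, invest proceeds at r, pay the dividends, go long the forward).
Profit at T = |F_mkt − F*| = |667.26 − 676.2297| = HK$8.97 per share

HK$8.97 per share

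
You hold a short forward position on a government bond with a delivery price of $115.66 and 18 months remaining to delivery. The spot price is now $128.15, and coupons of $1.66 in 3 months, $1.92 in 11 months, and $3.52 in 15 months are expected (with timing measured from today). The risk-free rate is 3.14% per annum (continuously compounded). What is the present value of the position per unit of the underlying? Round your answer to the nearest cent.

-$10.91

PV(remaining coupons) I = 1.66·e^(−0.0314·3/12) + 1.92·e^(−0.0314·11/12) + 3.52·e^(−0.0314·15/12) = 6.8971
Current forward F = (S − I)·e^(rT) = (128.15 − 6.8971)·e^(0.0314·18/12) = 121.2529 × 1.048227 = 127.1006
Value (long) = (F − K)·e^(−rT) = (127.1006 − 115.66) × 0.953992 = 10.9142
Short position value = −(long value) = -$10.91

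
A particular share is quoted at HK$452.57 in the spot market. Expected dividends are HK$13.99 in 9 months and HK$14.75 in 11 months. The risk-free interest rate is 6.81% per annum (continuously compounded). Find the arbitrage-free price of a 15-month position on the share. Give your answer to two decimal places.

HK$463.22

PV(dividends) I = 13.99·e^(−0.0681·9/12) + 14.75·e^(−0.0681·11/12)
I = 13.2934 + 13.8574 = 27.1508
F = (S − I)·e^(rT) = (452.57 − 27.1508) · e^(0.0681·15/12)
= 425.4192 · e^0.085125 = 425.4192 × 1.088853 = HK$463.22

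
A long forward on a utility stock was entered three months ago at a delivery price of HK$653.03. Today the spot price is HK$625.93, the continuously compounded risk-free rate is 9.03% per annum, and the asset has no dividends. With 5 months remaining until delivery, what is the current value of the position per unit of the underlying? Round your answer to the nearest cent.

Current fair forward for the remaining 5 months: F = S·e^(r·T), r = 0.0903
F = 625.93 · e^(0.0903 × 5/12) = 625.93 × 1.038342 = 649.9294
Value of long forward = (F − K)·e^(−rT) = (649.9294 − 653.03) · e^(−0.0903·5/12)
= -3.1006 × 0.963074 = -2.99

-HK$2.99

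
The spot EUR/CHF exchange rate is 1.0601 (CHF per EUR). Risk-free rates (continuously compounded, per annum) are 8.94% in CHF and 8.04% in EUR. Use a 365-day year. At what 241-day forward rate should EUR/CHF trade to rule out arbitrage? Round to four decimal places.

1.0664

F = S·e^((r_CHF − r_EUR)T) = 1.0601 · e^((0.0894 − 0.0804) × 241/365)
= 1.0601 · e^0.005942 = 1.0601 × 1.005960
F = 1.0664 CHF per EUR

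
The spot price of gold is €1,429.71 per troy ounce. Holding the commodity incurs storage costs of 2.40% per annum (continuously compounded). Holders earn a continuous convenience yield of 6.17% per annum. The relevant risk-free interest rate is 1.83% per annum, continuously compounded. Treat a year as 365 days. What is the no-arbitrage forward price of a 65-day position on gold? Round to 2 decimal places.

Net carry = r + u − y = 0.0183 + 0.0240 − 0.0617 = -0.0194
F = S·e^((r+u−y)T) = 1429.71 · e^(-0.0194 × 65/365) = 1429.71 · e^-0.00345479
= 1429.71 × 0.99655117 = €1,424.78 per troy ounce

€1,424.78 per troy ounce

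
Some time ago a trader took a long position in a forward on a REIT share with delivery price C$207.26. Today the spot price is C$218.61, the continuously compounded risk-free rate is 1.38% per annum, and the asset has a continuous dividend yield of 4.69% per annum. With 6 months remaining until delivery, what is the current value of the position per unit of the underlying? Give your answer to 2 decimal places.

Current fair forward for the remaining 6 months: F = S·e^((r − q)·T), (r − q) = 0.0138 − 0.0469 = -0.0331
F = 218.61 · e^(-0.0331 × 6/12) = 218.61 × 0.983586 = 215.0217
Value of long forward = (F − K)·e^(−rT) = (215.0217 − 207.26) · e^(−0.0138·6/12)
= 7.7617 × 0.993124 = 7.71

C$7.71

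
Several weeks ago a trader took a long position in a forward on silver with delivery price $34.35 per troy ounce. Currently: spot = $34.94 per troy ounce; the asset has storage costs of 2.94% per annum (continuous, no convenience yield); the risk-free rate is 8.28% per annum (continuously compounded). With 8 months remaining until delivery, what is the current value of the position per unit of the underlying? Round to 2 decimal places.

Current fair forward for the remaining 8 months: F = S·e^((r + u)·T), (r + u) = 0.0828 + 0.0294 = 0.1122
F = 34.94 · e^(0.1122 × 8/12) = 34.94 × 1.077669 = 37.6538
Value of long forward = (F − K)·e^(−rT) = (37.6538 − 34.35) · e^(−0.0828·8/12)
= 3.3038 × 0.946296 = 3.13

$3.13 per troy ounce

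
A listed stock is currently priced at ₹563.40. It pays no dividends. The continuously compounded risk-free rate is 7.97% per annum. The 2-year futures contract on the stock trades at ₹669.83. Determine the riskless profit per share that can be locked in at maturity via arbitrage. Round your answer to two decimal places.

Fair futures: F* = S·e^(carry·T), with carry = r = 0.0797
F* = 563.40 · e^(0.0797 × 2) = 563.40 · e^0.159400 = 563.40 × 1.172807 = ₹660.7595
Market ₹669.83 > fair ₹660.7595: forward overpriced → cash-and-carry (buy spot, short the forward).
At maturity, profit = |F_mkt − F*| = |669.83 − 660.7595| = ₹9.07 per share

₹9.07 per share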